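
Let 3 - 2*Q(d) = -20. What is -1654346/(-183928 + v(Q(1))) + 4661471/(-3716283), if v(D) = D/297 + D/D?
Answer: 3142644745558627/406013635830045 ≈ 7.7402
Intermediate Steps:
Q(d) = 23/2 (Q(d) = 3/2 - ½*(-20) = 3/2 + 10 = 23/2)
v(D) = 1 + D/297 (v(D) = D*(1/297) + 1 = D/297 + 1 = 1 + D/297)
-1654346/(-183928 + v(Q(1))) + 4661471/(-3716283) = -1654346/(-183928 + (1 + (1/297)*(23/2))) + 4661471/(-3716283) = -1654346/(-183928 + (1 + 23/594)) + 4661471*(-1/3716283) = -1654346/(-183928 + 617/594) - 4661471/3716283 = -1654346/(-109252615/594) - 4661471/3716283 = -1654346*(-594/109252615) - 4661471/3716283 = 982681524/109252615 - 4661471/3716283 = 3142644745558627/406013635830045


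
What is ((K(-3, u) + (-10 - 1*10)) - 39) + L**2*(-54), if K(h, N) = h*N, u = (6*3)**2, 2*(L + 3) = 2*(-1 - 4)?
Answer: -4487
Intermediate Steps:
L = -8 (L = -3 + (2*(-1 - 4))/2 = -3 + (2*(-5))/2 = -3 + (1/2)*(-10) = -3 - 5 = -8)
u = 324 (u = 18**2 = 324)
K(h, N) = N*h
((K(-3, u) + (-10 - 1*10)) - 39) + L**2*(-54) = ((324*(-3) + (-10 - 1*10)) - 39) + (-8)**2*(-54) = ((-972 + (-10 - 10)) - 39) + 64*(-54) = ((-972 - 20) - 39) - 3456 = (-992 - 39) - 3456 = -1031 - 3456 = -4487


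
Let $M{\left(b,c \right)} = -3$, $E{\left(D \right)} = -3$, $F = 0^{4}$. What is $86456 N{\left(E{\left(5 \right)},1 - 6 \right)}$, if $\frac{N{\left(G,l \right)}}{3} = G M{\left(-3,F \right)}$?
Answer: $2334312$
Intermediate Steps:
$F = 0$
$N{\left(G,l \right)} = - 9 G$ ($N{\left(G,l \right)} = 3 G \left(-3\right) = 3 \left(- 3 G\right) = - 9 G$)
$86456 N{\left(E{\left(5 \right)},1 - 6 \right)} = 86456 \left(\left(-9\right) \left(-3\right)\right) = 86456 \cdot 27 = 2334312$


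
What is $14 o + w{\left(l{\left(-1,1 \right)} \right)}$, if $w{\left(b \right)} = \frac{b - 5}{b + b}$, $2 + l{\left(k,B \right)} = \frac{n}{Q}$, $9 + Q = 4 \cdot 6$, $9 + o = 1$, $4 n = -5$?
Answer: $- \frac{1103}{10} \approx -110.3$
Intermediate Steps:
$n = - \frac{5}{4}$ ($n = \frac{1}{4} \left(-5\right) = - \frac{5}{4} \approx -1.25$)
$o = -8$ ($o = -9 + 1 = -8$)
$Q = 15$ ($Q = -9 + 4 \cdot 6 = -9 + 24 = 15$)
$l{\left(k,B \right)} = - \frac{25}{12}$ ($l{\left(k,B \right)} = -2 - \frac{5}{4 \cdot 15} = -2 - \frac{1}{12} = - \frac{25}{12}$)
$w{\left(b \right)} = \frac{-5 + b}{2 b}$
$14 o + w{\left(l{\left(-1,1 \right)} \right)} = 14 \left(-8\right) + \frac{-5 - \frac{25}{12}}{2 \left(- \frac{25}{12}\right)} = -112 + \frac{1}{2} \left(- \frac{12}{25}\right) \left(- \frac{85}{12}\right) = -112 + \frac{17}{10} = - \frac{1103}{10}$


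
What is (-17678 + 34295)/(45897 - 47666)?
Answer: -573/61 ≈ -9.3934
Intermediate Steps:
(-17678 + 34295)/(45897 - 47666) = 16617/(-1769) = 16617*(-1/1769) = -573/61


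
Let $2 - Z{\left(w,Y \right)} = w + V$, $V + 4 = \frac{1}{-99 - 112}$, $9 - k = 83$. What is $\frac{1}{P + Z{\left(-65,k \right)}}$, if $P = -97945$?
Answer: $- \frac{211}{20651413} \approx -1.0217 \cdot 10^{-5}$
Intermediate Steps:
$k = -74$ ($k = 9 - 83 = -74$)
$V = - \frac{845}{211}$ ($V = -4 + \frac{1}{-99 - 112} = -4 + \frac{1}{-211} = -4 - \frac{1}{211} = - \frac{845}{211} \approx -4.0047$)
$Z{\left(w,Y \right)} = \frac{1267}{211} - w$ ($Z{\left(w,Y \right)} = 2 - \left(w - \frac{845}{211}\right) = 2 - \left(- \frac{845}{211} + w\right) = \frac{1267}{211} - w$)
$\frac{1}{P + Z{\left(-65,k \right)}} = \frac{1}{-97945 + \left(\frac{1267}{211} - -65\right)} = \frac{1}{-97945 + \left(\frac{1267}{211} + 65\right)} = \frac{1}{-97945 + \frac{14982}{211}} = \frac{1}{- \frac{20651413}{211}} = - \frac{211}{20651413}$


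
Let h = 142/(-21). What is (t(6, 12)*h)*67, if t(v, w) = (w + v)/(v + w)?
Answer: -9514/21 ≈ -453.05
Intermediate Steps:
t(v, w) = 1 (t(v, w) = (v + w)/(v + w) = 1)
h = -142/21 (h = 142*(-1/21) = -142/21 ≈ -6.7619)
(t(6, 12)*h)*67 = (1*(-142/21))*67 = -142/21*67 = -9514/21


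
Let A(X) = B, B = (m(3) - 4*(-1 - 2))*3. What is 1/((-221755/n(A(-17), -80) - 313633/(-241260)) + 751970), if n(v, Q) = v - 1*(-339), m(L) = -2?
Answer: 29674980/22296899750359 ≈ 1.3309e-6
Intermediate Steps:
B = 30 (B = (-2 - 4*(-1 - 2))*3 = (-2 - 4*(-3))*3 = (-2 + 12)*3 = 10*3 = 30)
A(X) = 30
n(v, Q) = 339 + v (n(v, Q) = v + 339 = 339 + v)
1/((-221755/n(A(-17), -80) - 313633/(-241260)) + 751970) = 1/((-221755/(339 + 30) - 313633/(-241260)) + 751970) = 1/((-221755/369 - 313633*(-1/241260)) + 751970) = 1/((-221755*1/369 + 313633/241260) + 751970) = 1/((-221755/369 + 313633/241260) + 751970) = 1/(-17794960241/29674980 + 751970) = 1/(22296899750359/29674980) = 29674980/22296899750359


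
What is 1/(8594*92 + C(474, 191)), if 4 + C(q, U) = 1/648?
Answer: 648/512337313 ≈ 1.2648e-6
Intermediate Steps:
C(q, U) = -2591/648 (C(q, U) = -4 + 1/648 = -2591/648)
1/(8594*92 + C(474, 191)) = 1/(8594*92 - 2591/648) = 1/(790648 - 2591/648) = 1/(512337313/648) = 648/512337313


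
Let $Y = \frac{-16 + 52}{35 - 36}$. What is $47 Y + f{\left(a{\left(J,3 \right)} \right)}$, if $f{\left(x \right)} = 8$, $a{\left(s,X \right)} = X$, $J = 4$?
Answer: $-1684$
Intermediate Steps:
$Y = -36$ ($Y = \frac{36}{-1} = 36 \left(-1\right) = -36$)
$47 Y + f{\left(a{\left(J,3 \right)} \right)} = 47 \left(-36\right) + 8 = -1692 + 8 = -1684$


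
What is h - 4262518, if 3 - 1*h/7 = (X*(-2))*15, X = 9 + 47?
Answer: -4250737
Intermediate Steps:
X = 56
h = 11781 (h = 21 - 7*56*(-2)*15 = 21 - (-784)*15 = 21 - 7*(-1680) = 21 + 11760 = 11781)
h - 4262518 = 11781 - 4262518 = -4250737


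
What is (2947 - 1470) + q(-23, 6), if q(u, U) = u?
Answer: 1454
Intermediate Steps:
(2947 - 1470) + q(-23, 6) = (2947 - 1470) - 23 = 1477 - 23 = 1454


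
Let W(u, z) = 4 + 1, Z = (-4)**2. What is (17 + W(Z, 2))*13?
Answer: 286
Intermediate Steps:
Z = 16
W(u, z) = 5
(17 + W(Z, 2))*13 = (17 + 5)*13 = 22*13 = 286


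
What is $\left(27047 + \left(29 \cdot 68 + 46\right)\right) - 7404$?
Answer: $21661$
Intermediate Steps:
$\left(27047 + \left(29 \cdot 68 + 46\right)\right) - 7404 = \left(27047 + \left(1972 + 46\right)\right) - 7404 = \left(27047 + 2018\right) - 7404 = 29065 - 7404 = 21661$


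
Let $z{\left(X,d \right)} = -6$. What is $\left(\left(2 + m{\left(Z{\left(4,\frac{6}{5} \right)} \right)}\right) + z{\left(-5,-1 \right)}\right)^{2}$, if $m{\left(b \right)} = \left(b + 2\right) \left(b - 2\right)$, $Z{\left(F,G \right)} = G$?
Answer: $\frac{26896}{625} \approx 43.034$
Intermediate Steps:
$m{\left(b \right)} = \left(-2 + b\right) \left(2 + b\right)$ ($m{\left(b \right)} = \left(2 + b\right) \left(-2 + b\right) = \left(-2 + b\right) \left(2 + b\right)$)
$\left(\left(2 + m{\left(Z{\left(4,\frac{6}{5} \right)} \right)}\right) + z{\left(-5,-1 \right)}\right)^{2} = \left(\left(2 - \left(4 - \left(\frac{6}{5}\right)^{2}\right)\right) - 6\right)^{2} = \left(\left(2 + \left(-4 + \frac{36}{25}\right)\right) - 6\right)^{2} = \left(\left(2 - \frac{64}{25}\right) - 6\right)^{2} = \left(- \frac{14}{25} - 6\right)^{2} = \left(- \frac{164}{25}\right)^{2} = \frac{26896}{625}$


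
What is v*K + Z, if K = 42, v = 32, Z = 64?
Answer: 1408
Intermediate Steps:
v*K + Z = 32*42 + 64 = 1344 + 64 = 1408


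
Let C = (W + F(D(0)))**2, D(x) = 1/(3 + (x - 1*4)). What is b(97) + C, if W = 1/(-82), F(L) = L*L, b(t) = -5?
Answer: -27059/6724 ≈ -4.0242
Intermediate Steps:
D(x) = 1/(-1 + x) (D(x) = 1/(3 + (x - 4)) = 1/(3 + (-4 + x)) = 1/(-1 + x))
F(L) = L**2
W = -1/82 ≈ -0.012195
C = 6561/6724 (C = (-1/82 + (1/(-1 + 0))**2)**2 = (-1/82 + (1/(-1))**2)**2 = (-1/82 + (-1)**2)**2 = (-1/82 + 1)**2 = (81/82)**2 = 6561/6724 ≈ 0.97576)
b(97) + C = -5 + 6561/6724 = -27059/6724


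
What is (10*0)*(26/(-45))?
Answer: 0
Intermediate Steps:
(10*0)*(26/(-45)) = 0*(26*(-1/45)) = 0*(-26/45) = 0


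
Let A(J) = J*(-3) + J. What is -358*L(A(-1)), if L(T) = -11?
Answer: 3938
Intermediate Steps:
A(J) = -2*J (A(J) = -3*J + J = -2*J)
-358*L(A(-1)) = -358*(-11) = 3938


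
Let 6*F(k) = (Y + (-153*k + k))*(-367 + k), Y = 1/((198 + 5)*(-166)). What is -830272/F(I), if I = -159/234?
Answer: 72951955554816/556108363985 ≈ 131.18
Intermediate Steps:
I = -53/78 (I = -159*1/234 = -53/78 ≈ -0.67949)
Y = -1/33698 (Y = -1/166/203 = (1/203)*(-1/166) = -1/33698 ≈ -2.9675e-5)
F(k) = (-367 + k)*(-1/33698 - 152*k)/6 (F(k) = ((-1/33698 + (-153*k + k))*(-367 + k))/6 = ((-1/33698 - 152*k)*(-367 + k))/6 = ((-367 + k)*(-1/33698 - 152*k))/6 = (-367 + k)*(-1/33698 - 152*k)/6)
-830272/F(I) = -830272/(367/202188 - 76*(-53/78)²/3 + (626603077/67396)*(-53/78)) = -830272/(367/202188 - 76/3*2809/6084 - 33209963081/5256888) = -830272/(367/202188 - 53371/4563 - 33209963081/5256888) = -830272/(-556108363985/87865128) = -830272*(-87865128/556108363985) = 72951955554816/556108363985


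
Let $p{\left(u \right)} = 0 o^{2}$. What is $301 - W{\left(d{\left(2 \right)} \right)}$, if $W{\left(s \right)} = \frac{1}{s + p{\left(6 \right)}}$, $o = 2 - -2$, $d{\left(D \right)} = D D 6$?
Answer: $\frac{7223}{24} \approx 300.96$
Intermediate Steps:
$d{\left(D \right)} = 6 D^{2}$ ($d{\left(D \right)} = D^{2} \cdot 6 = 6 D^{2}$)
$o = 4$ ($o = 2 + 2 = 4$)
$p{\left(u \right)} = 0$ ($p{\left(u \right)} = 0 \cdot 4^{2} = 0 \cdot 16 = 0$)
$W{\left(s \right)} = \frac{1}{s}$ ($W{\left(s \right)} = \frac{1}{s + 0} = \frac{1}{s}$)
$301 - W{\left(d{\left(2 \right)} \right)} = 301 - \frac{1}{6 \cdot 2^{2}} = 301 - \frac{1}{6 \cdot 4} = 301 - \frac{1}{24} = \frac{7223}{24}$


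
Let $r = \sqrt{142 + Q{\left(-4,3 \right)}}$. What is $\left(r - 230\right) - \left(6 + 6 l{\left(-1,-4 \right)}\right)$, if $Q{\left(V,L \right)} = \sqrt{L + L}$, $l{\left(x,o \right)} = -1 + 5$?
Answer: $-260 + \sqrt{142 + \sqrt{6}} \approx -247.98$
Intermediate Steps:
$l{\left(x,o \right)} = 4$
$Q{\left(V,L \right)} = \sqrt{2} \sqrt{L}$ ($Q{\left(V,L \right)} = \sqrt{2 L} = \sqrt{2} \sqrt{L}$)
$r = \sqrt{142 + \sqrt{6}}$ ($r = \sqrt{142 + \sqrt{2} \sqrt{3}} = \sqrt{142 + \sqrt{6}} \approx 12.019$)
$\left(r - 230\right) - \left(6 + 6 l{\left(-1,-4 \right)}\right) = \left(\sqrt{142 + \sqrt{6}} - 230\right) - 30 = \left(-230 + \sqrt{142 + \sqrt{6}}\right) - 30 = -260 + \sqrt{142 + \sqrt{6}}$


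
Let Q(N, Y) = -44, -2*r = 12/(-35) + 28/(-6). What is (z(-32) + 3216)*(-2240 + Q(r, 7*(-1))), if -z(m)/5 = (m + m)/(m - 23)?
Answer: -80652608/11 ≈ -7.3321e+6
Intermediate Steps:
r = 263/105 (r = -(12/(-35) + 28/(-6))/2 = -(12*(-1/35) + 28*(-⅙))/2 = -(-12/35 - 14/3)/2 = -½*(-526/105) = 263/105 ≈ 2.5048)
z(m) = -10*m/(-23 + m) (z(m) = -5*(m + m)/(m - 23) = -5*2*m/(-23 + m) = -10*m/(-23 + m))
(z(-32) + 3216)*(-2240 + Q(r, 7*(-1))) = (-10*(-32)/(-23 - 32) + 3216)*(-2240 - 44) = (-10*(-32)/(-55) + 3216)*(-2284) = (-10*(-32)*(-1/55) + 3216)*(-2284) = (-64/11 + 3216)*(-2284) = (35312/11)*(-2284) = -80652608/11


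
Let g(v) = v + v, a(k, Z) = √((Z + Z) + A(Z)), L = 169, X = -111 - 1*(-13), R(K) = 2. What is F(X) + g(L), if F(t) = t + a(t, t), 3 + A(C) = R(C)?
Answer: 240 + I*√197 ≈ 240.0 + 14.036*I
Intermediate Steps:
X = -98 (X = -111 + 13 = -98)
A(C) = -1 (A(C) = -3 + 2 = -1)
a(k, Z) = √(-1 + 2*Z) (a(k, Z) = √((Z + Z) - 1) = √(2*Z - 1) = √(-1 + 2*Z))
F(t) = t + √(-1 + 2*t)
g(v) = 2*v
F(X) + g(L) = (-98 + √(-1 + 2*(-98))) + 2*169 = (-98 + √(-1 - 196)) + 338 = (-98 + √(-197)) + 338 = (-98 + I*√197) + 338 = 240 + I*√197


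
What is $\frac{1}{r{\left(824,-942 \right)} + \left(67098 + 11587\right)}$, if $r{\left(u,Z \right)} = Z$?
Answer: $\frac{1}{77743} \approx 1.2863 \cdot 10^{-5}$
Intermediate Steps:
$\frac{1}{r{\left(824,-942 \right)} + \left(67098 + 11587\right)} = \frac{1}{-942 + \left(67098 + 11587\right)} = \frac{1}{-942 + 78685} = \frac{1}{77743}$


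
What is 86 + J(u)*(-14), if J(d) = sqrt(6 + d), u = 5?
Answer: 86 - 14*sqrt(11) ≈ 39.567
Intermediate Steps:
86 + J(u)*(-14) = 86 + sqrt(6 + 5)*(-14) = 86 + sqrt(11)*(-14) = 86 - 14*sqrt(11)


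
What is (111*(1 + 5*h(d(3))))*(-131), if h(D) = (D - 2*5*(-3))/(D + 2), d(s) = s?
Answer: -494394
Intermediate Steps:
h(D) = (30 + D)/(2 + D) (h(D) = (D - 10*(-3))/(2 + D) = (D + 30)/(2 + D) = (30 + D)/(2 + D))
(111*(1 + 5*h(d(3))))*(-131) = (111*(1 + 5*((30 + 3)/(2 + 3))))*(-131) = (111*(1 + 5*(33/5)))*(-131) = (111*(1 + 33))*(-131) = (111*34)*(-131) = 3774*(-131) = -494394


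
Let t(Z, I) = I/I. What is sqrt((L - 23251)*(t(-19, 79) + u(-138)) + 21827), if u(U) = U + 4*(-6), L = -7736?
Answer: sqrt(5010734) ≈ 2238.5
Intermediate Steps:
t(Z, I) = 1
u(U) = -24 + U (u(U) = U - 24 = -24 + U)
sqrt((L - 23251)*(t(-19, 79) + u(-138)) + 21827) = sqrt((-7736 - 23251)*(1 + (-24 - 138)) + 21827) = sqrt(-30987*(1 - 162) + 21827) = sqrt(-30987*(-161) + 21827) = sqrt(4988907 + 21827) = sqrt(5010734)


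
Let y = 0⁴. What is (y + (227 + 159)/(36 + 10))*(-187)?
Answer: -36091/23 ≈ -1569.2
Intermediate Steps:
y = 0
(y + (227 + 159)/(36 + 10))*(-187) = (0 + (227 + 159)/(36 + 10))*(-187) = (0 + 386/46)*(-187) = (0 + 386*(1/46))*(-187) = (0 + 193/23)*(-187) = (193/23)*(-187) = -36091/23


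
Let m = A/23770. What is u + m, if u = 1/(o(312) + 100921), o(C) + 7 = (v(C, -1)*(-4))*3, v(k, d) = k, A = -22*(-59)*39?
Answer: 491896351/230973090 ≈ 2.1297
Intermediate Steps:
A = 50622 (A = 1298*39 = 50622)
o(C) = -7 - 12*C (o(C) = -7 + (C*(-4))*3 = -7 - 4*C*3 = -7 - 12*C)
u = 1/97170 (u = 1/((-7 - 12*312) + 100921) = 1/((-7 - 3744) + 100921) = 1/(-3751 + 100921) = 1/97170 ≈ 1.0291e-5)
m = 25311/11885 (m = 50622/23770 = 50622*(1/23770) = 25311/11885 ≈ 2.1297)
u + m = 1/97170 + 25311/11885 = 491896351/230973090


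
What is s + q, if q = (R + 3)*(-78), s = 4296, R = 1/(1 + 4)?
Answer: 20232/5 ≈ 4046.4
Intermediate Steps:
R = ⅕ (R = 1/5 = ⅕ ≈ 0.20000)
q = -1248/5 (q = (⅕ + 3)*(-78) = (16/5)*(-78) = -1248/5 ≈ -249.60)
s + q = 4296 - 1248/5 = 20232/5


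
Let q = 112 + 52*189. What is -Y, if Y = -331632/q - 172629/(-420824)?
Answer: 4922956161/149392520 ≈ 32.953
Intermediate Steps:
q = 9940 (q = 112 + 9828 = 9940)
Y = -4922956161/149392520 (Y = -331632/9940 - 172629/(-420824) = -331632*1/9940 - 172629*(-1/420824) = -11844/355 + 172629/420824 = -4922956161/149392520 ≈ -32.953)
-Y = -1*(-4922956161/149392520) = 4922956161/149392520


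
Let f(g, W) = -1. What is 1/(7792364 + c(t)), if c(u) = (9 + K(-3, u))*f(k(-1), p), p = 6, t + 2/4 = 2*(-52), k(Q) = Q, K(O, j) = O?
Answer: 1/7792358 ≈ 1.2833e-7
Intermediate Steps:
t = -209/2 (t = -1/2 + 2*(-52) = -1/2 - 104 = -209/2 ≈ -104.50)
c(u) = -6 (c(u) = (9 - 3)*(-1) = 6*(-1) = -6)
1/(7792364 + c(t)) = 1/(7792364 - 6) = 1/7792358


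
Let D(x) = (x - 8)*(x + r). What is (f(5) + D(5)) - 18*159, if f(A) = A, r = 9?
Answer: -2899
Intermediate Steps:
D(x) = (-8 + x)*(9 + x) (D(x) = (x - 8)*(x + 9) = (-8 + x)*(9 + x))
(f(5) + D(5)) - 18*159 = (5 + (-72 + 5 + 5²)) - 18*159 = (5 + (-72 + 5 + 25)) - 2862 = (5 - 42) - 2862 = -37 - 2862 = -2899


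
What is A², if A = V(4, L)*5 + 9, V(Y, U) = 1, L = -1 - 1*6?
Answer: 196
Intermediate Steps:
L = -7 (L = -1 - 6 = -7)
A = 14 (A = 1*5 + 9 = 5 + 9 = 14)
A² = 14² = 196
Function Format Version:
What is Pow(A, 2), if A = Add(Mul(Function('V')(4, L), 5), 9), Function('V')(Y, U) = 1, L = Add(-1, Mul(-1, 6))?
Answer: 196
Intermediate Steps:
L = -7 (L = Add(-1, -6) = -7)
A = 14 (A = Add(Mul(1, 5), 9) = Add(5, 9) = 14)
Pow(A, 2) = Pow(14, 2) = 196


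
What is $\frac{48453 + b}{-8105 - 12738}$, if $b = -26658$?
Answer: $- \frac{21795}{20843} \approx -1.0457$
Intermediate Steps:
$\frac{48453 + b}{-8105 - 12738} = \frac{48453 - 26658}{-8105 - 12738} = \frac{21795}{-20843} = 21795 \left(- \frac{1}{20843}\right) = - \frac{21795}{20843}$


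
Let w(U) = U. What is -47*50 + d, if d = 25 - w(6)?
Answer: -2331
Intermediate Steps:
d = 19 (d = 25 - 1*6 = 25 - 6 = 19)
-47*50 + d = -47*50 + 19 = -2350 + 19 = -2331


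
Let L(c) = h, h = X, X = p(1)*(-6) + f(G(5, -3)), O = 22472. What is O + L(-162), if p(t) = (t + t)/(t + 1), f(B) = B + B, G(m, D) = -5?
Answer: 22456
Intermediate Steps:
f(B) = 2*B
p(t) = 2*t/(1 + t) (p(t) = (2*t)/(1 + t) = 2*t/(1 + t))
X = -16 (X = (2*1/(1 + 1))*(-6) + 2*(-5) = (2*1/2)*(-6) - 10 = (2*1*(½))*(-6) - 10 = 1*(-6) - 10 = -6 - 10 = -16)
h = -16
L(c) = -16
O + L(-162) = 22472 - 16 = 22456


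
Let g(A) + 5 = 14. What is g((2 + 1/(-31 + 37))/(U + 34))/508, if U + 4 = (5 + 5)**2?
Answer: 9/508 ≈ 0.017717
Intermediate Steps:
U = 96 (U = -4 + (5 + 5)**2 = -4 + 10**2 = -4 + 100 = 96)
g(A) = 9 (g(A) = -5 + 14 = 9)
g((2 + 1/(-31 + 37))/(U + 34))/508 = 9/508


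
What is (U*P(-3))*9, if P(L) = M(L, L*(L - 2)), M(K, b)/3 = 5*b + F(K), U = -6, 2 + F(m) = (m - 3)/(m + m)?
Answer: -11988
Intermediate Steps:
F(m) = -2 + (-3 + m)/(2*m) (F(m) = -2 + (m - 3)/(m + m) = -2 + (-3 + m)/((2*m)) = -2 + (-3 + m)*(1/(2*m)) = -2 + (-3 + m)/(2*m))
M(K, b) = 15*b + 9*(-1 - K)/(2*K) (M(K, b) = 3*(5*b + 3*(-1 - K)/(2*K)) = 15*b + 9*(-1 - K)/(2*K))
P(L) = -9/2 - 9/(2*L) + 15*L*(-2 + L) (P(L) = -9/2 + 15*(L*(L - 2)) - 9/(2*L) = -9/2 + 15*(L*(-2 + L)) - 9/(2*L) = -9/2 + 15*L*(-2 + L) - 9/(2*L) = -9/2 - 9/(2*L) + 15*L*(-2 + L))
(U*P(-3))*9 = -9*(-3 - 3*(-3) + 10*(-3)²*(-2 - 3))/(-3)*9 = -9*(-1)*(-3 + 9 + 10*9*(-5))/3*9 = -9*(-1)*(-3 + 9 - 450)/3*9 = -9*(-1)*(-444)/3*9 = -6*222*9 = -1332*9 = -11988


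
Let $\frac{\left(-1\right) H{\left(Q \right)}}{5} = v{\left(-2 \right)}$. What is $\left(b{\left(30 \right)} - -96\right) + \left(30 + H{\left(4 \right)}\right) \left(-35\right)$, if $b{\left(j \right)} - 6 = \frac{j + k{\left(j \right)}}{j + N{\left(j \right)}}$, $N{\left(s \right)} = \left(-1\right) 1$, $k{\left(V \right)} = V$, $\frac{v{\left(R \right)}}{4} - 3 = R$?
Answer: $- \frac{7132}{29} \approx -245.93$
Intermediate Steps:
$v{\left(R \right)} = 12 + 4 R$
$H{\left(Q \right)} = -20$ ($H{\left(Q \right)} = - 5 \left(12 + 4 \left(-2\right)\right) = - 5 \left(12 - 8\right) = \left(-5\right) 4 = -20$)
$N{\left(s \right)} = -1$
$b{\left(j \right)} = 6 + \frac{2 j}{-1 + j}$ ($b{\left(j \right)} = 6 + \frac{j + j}{j - 1} = 6 + \frac{2 j}{-1 + j}$)
$\left(b{\left(30 \right)} - -96\right) + \left(30 + H{\left(4 \right)}\right) \left(-35\right) = \left(\frac{2 \left(-3 + 4 \cdot 30\right)}{-1 + 30} - -96\right) + \left(30 - 20\right) \left(-35\right) = \left(\frac{2 \left(-3 + 120\right)}{29} + 96\right) + 10 \left(-35\right) = \left(2 \cdot \frac{1}{29} \cdot 117 + 96\right) - 350 = \left(\frac{234}{29} + 96\right) - 350 = \frac{3018}{29} - 350 = - \frac{7132}{29}$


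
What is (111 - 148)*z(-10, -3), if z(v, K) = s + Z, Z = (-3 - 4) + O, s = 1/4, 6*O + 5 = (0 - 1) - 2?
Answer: 3589/12 ≈ 299.08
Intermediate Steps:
O = -4/3 (O = -5/6 + ((0 - 1) - 2)/6 = -5/6 + (-1 - 2)/6 = -5/6 + (1/6)*(-3) = -5/6 - 1/2 = -4/3 ≈ -1.3333)
s = 1/4 ≈ 0.25000
Z = -25/3 (Z = (-3 - 4) - 4/3 = -7 - 4/3 = -25/3 ≈ -8.3333)
z(v, K) = -97/12 (z(v, K) = 1/4 - 25/3 = -97/12)
(111 - 148)*z(-10, -3) = (111 - 148)*(-97/12) = -37*(-97/12) = 3589/12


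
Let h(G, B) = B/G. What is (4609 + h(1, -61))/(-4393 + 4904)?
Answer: 4548/511 ≈ 8.9002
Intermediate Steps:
(4609 + h(1, -61))/(-4393 + 4904) = (4609 - 61/1)/(-4393 + 4904) = (4609 - 61*1)/511 = (4609 - 61)*(1/511) = 4548*(1/511) = 4548/511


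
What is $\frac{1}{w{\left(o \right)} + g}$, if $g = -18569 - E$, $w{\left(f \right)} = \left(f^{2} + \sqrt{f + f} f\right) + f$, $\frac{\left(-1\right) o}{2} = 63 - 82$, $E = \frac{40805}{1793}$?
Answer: $- \frac{13751322057}{235193589257240} - \frac{61082131 \sqrt{19}}{235193589257240} \approx -5.96 \cdot 10^{-5}$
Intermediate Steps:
$E = \frac{40805}{1793}$ ($E = 40805 \cdot \frac{1}{1793} = \frac{40805}{1793} \approx 22.758$)
$o = 38$ ($o = - 2 \left(63 - 82\right) = \left(-2\right) \left(-19\right) = 38$)
$w{\left(f \right)} = f + f^{2} + \sqrt{2} f^{\frac{3}{2}}$ ($w{\left(f \right)} = \left(f^{2} + \sqrt{2 f} f\right) + f = \left(f^{2} + \sqrt{2} \sqrt{f} f\right) + f = \left(f^{2} + \sqrt{2} f^{\frac{3}{2}}\right) + f = f + f^{2} + \sqrt{2} f^{\frac{3}{2}}$)
$g = - \frac{33335022}{1793}$ ($g = -18569 - \frac{40805}{1793} = - \frac{33335022}{1793} \approx -18592.0$)
$\frac{1}{w{\left(o \right)} + g} = \frac{1}{\left(38 + 38^{2} + \sqrt{2} \cdot 38^{\frac{3}{2}}\right) - \frac{33335022}{1793}} = \frac{1}{\left(38 + 1444 + \sqrt{2} \cdot 38 \sqrt{38}\right) - \frac{33335022}{1793}} = \frac{1}{\left(38 + 1444 + 76 \sqrt{19}\right) - \frac{33335022}{1793}} = \frac{1}{\left(1482 + 76 \sqrt{19}\right) - \frac{33335022}{1793}} = \frac{1}{- \frac{30677796}{1793} + 76 \sqrt{19}}$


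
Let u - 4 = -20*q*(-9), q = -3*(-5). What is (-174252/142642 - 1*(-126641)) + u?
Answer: 9224927619/71321 ≈ 1.2934e+5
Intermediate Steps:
q = 15
u = 2704 (u = 4 - 20*15*(-9) = 4 - 300*(-9) = 4 + 2700 = 2704)
(-174252/142642 - 1*(-126641)) + u = (-174252/142642 - 1*(-126641)) + 2704 = (-174252*1/142642 + 126641) + 2704 = (-87126/71321 + 126641) + 2704 = 9032075635/71321 + 2704 = 9224927619/71321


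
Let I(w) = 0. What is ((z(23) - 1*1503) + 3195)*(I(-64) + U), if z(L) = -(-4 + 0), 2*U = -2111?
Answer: -1790128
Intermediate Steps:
U = -2111/2 (U = (½)*(-2111) = -2111/2 ≈ -1055.5)
z(L) = 4 (z(L) = -1*(-4) = 4)
((z(23) - 1*1503) + 3195)*(I(-64) + U) = ((4 - 1*1503) + 3195)*(0 - 2111/2) = ((4 - 1503) + 3195)*(-2111/2) = (-1499 + 3195)*(-2111/2) = 1696*(-2111/2) = -1790128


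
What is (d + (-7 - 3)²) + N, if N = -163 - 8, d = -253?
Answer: -324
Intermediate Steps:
N = -171
(d + (-7 - 3)²) + N = (-253 + (-7 - 3)²) - 171 = (-253 + (-10)²) - 171 = (-253 + 100) - 171 = -153 - 171 = -324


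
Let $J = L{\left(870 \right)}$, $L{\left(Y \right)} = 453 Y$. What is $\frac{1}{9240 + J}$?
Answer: $\frac{1}{403350} \approx 2.4792 \cdot 10^{-6}$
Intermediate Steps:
$J = 394110$ ($J = 453 \cdot 870 = 394110$)
$\frac{1}{9240 + J} = \frac{1}{9240 + 394110} = \frac{1}{403350}$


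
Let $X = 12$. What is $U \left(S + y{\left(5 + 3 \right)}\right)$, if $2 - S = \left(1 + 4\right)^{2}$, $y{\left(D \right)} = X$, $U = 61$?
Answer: $-671$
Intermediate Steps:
$y{\left(D \right)} = 12$
$S = -23$ ($S = 2 - \left(1 + 4\right)^{2} = 2 - 5^{2} = 2 - 25 = -23$)
$U \left(S + y{\left(5 + 3 \right)}\right) = 61 \left(-23 + 12\right) = 61 \left(-11\right) = -671$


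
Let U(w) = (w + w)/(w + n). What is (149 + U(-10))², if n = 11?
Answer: 16641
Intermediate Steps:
U(w) = 2*w/(11 + w) (U(w) = (w + w)/(w + 11) = (2*w)/(11 + w) = 2*w/(11 + w))
(149 + U(-10))² = (149 + 2*(-10)/(11 - 10))² = (149 + 2*(-10)/1)² = (149 + 2*(-10)*1)² = (149 - 20)² = 129² = 16641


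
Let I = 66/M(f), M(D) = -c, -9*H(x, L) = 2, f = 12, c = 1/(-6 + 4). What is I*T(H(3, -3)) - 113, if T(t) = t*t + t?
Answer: -3667/27 ≈ -135.81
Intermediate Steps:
c = -½ (c = 1/(-2) = -½ ≈ -0.50000)
H(x, L) = -2/9 (H(x, L) = -⅑*2 = -2/9)
M(D) = ½ (M(D) = -1*(-½) = ½)
T(t) = t + t² (T(t) = t² + t = t + t²)
I = 132 (I = 66/(½) = 66*2 = 132)
I*T(H(3, -3)) - 113 = 132*(-2*(1 - 2/9)/9) - 113 = 132*(-2/9*7/9) - 113 = 132*(-14/81) - 113 = -616/27 - 113 = -3667/27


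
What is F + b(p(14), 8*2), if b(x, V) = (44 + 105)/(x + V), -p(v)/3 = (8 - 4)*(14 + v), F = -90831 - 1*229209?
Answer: -102412949/320 ≈ -3.2004e+5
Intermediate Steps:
F = -320040 (F = -90831 - 229209 = -320040)
p(v) = -168 - 12*v (p(v) = -3*(8 - 4)*(14 + v) = -12*(14 + v) = -3*(56 + 4*v) = -168 - 12*v)
b(x, V) = 149/(V + x)
F + b(p(14), 8*2) = -320040 + 149/(8*2 + (-168 - 12*14)) = -320040 + 149/(16 + (-168 - 168)) = -320040 + 149/(16 - 336) = -320040 + 149/(-320) = -320040 + 149*(-1/320) = -320040 - 149/320 = -102412949/320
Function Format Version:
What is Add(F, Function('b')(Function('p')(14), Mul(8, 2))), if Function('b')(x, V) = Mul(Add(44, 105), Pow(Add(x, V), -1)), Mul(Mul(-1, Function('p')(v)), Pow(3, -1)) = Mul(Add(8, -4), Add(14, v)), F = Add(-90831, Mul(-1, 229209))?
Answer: Rational(-102412949, 320) ≈ -3.2004e+5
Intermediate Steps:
F = -320040 (F = Add(-90831, -229209) = -320040)
Function('p')(v) = Add(-168, Mul(-12, v)) (Function('p')(v) = Mul(-3, Mul(Add(8, -4), Add(14, v))) = Mul(-3, Mul(4, Add(14, v))) = Mul(-3, Add(56, Mul(4, v))) = Add(-168, Mul(-12, v)))
Function('b')(x, V) = Mul(149, Pow(Add(V, x), -1))
Add(F, Function('b')(Function('p')(14), Mul(8, 2))) = Add(-320040, Mul(149, Pow(Add(Mul(8, 2), Add(-168, Mul(-12, 14))), -1))) = Add(-320040, Mul(149, Pow(Add(16, Add(-168, -168)), -1))) = Add(-320040, Mul(149, Pow(Add(16, -336), -1))) = Add(-320040, Mul(149, Pow(-320, -1))) = Add(-320040, Mul(149, Rational(-1, 320))) = Add(-320040, Rational(-149, 320)) = Rational(-102412949, 320)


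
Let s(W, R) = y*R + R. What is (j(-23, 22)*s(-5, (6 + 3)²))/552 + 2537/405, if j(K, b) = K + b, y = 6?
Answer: 390263/74520 ≈ 5.2370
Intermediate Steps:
s(W, R) = 7*R (s(W, R) = 6*R + R = 7*R)
(j(-23, 22)*s(-5, (6 + 3)²))/552 + 2537/405 = ((-23 + 22)*(7*(6 + 3)²))/552 + 2537/405 = -7*9²*(1/552) + 2537*(1/405) = -7*81*(1/552) + 2537/405 = -1*567*(1/552) + 2537/405 = -567*1/552 + 2537/405 = -189/184 + 2537/405 = 390263/74520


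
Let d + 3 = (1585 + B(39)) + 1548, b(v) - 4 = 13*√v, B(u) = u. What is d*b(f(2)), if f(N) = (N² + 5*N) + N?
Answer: 177464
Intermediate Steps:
f(N) = N² + 6*N
b(v) = 4 + 13*√v
d = 3169 (d = -3 + ((1585 + 39) + 1548) = -3 + (1624 + 1548) = -3 + 3172 = 3169)
d*b(f(2)) = 3169*(4 + 13*√(2*(6 + 2))) = 3169*(4 + 13*√(2*8)) = 3169*(4 + 13*√16) = 3169*(4 + 13*4) = 3169*(4 + 52) = 3169*56 = 177464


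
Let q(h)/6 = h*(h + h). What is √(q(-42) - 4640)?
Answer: 4*√1033 ≈ 128.56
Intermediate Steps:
q(h) = 12*h² (q(h) = 6*(h*(h + h)) = 6*(h*(2*h)) = 6*(2*h²) = 12*h²)
√(q(-42) - 4640) = √(12*(-42)² - 4640) = √(12*1764 - 4640) = √(21168 - 4640) = √16528 = 4*√1033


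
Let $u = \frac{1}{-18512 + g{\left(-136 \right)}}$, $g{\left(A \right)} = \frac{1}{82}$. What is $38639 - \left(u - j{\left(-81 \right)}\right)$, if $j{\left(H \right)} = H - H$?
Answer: $\frac{58653345219}{1517983} \approx 38639.0$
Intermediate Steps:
$g{\left(A \right)} = \frac{1}{82}$
$j{\left(H \right)} = 0$
$u = - \frac{82}{1517983}$ ($u = \frac{1}{-18512 + \frac{1}{82}} = \frac{1}{- \frac{1517983}{82}} = - \frac{82}{1517983} \approx -5.4019 \cdot 10^{-5}$)
$38639 - \left(u - j{\left(-81 \right)}\right) = 38639 + \left(0 - - \frac{82}{1517983}\right) = 38639 + \left(0 + \frac{82}{1517983}\right) = 38639 + \frac{82}{1517983} = \frac{58653345219}{1517983}$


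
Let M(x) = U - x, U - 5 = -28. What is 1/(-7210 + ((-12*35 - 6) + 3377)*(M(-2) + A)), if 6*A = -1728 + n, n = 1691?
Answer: -6/524273 ≈ -1.1444e-5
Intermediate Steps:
U = -23 (U = 5 - 28 = -23)
M(x) = -23 - x
A = -37/6 (A = (-1728 + 1691)/6 = (1/6)*(-37) = -37/6 ≈ -6.1667)
1/(-7210 + ((-12*35 - 6) + 3377)*(M(-2) + A)) = 1/(-7210 + ((-12*35 - 6) + 3377)*((-23 - 1*(-2)) - 37/6)) = 1/(-7210 + ((-420 - 6) + 3377)*((-23 + 2) - 37/6)) = 1/(-7210 + (-426 + 3377)*(-21 - 37/6)) = 1/(-7210 + 2951*(-163/6)) = 1/(-7210 - 481013/6) = 1/(-524273/6) = -6/524273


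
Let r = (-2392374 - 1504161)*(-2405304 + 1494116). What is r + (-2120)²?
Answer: 3550480427980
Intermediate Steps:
r = 3550475933580 (r = -3896535*(-911188) = 3550475933580)
r + (-2120)² = 3550475933580 + (-2120)² = 3550475933580 + 4494400 = 3550480427980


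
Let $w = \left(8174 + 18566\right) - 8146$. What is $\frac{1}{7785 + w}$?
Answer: $\frac{1}{26379} \approx 3.7909 \cdot 10^{-5}$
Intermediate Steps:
$w = 18594$ ($w = 26740 - 8146 = 18594$)
$\frac{1}{7785 + w} = \frac{1}{7785 + 18594} = \frac{1}{26379}$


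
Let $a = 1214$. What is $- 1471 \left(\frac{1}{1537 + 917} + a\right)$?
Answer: $- \frac{4382339947}{2454} \approx -1.7858 \cdot 10^{6}$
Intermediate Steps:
$- 1471 \left(\frac{1}{1537 + 917} + a\right) = - 1471 \left(\frac{1}{1537 + 917} + 1214\right) = - 1471 \left(\frac{1}{2454} + 1214\right) = \left(-1471\right) \frac{2979157}{2454} = - \frac{4382339947}{2454}$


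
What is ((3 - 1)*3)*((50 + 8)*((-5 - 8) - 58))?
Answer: -24708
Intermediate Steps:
((3 - 1)*3)*((50 + 8)*((-5 - 8) - 58)) = (2*3)*(58*(-13 - 58)) = 6*(58*(-71)) = 6*(-4118) = -24708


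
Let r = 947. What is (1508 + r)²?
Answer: 6027025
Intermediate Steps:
(1508 + r)² = (1508 + 947)² = 2455² = 6027025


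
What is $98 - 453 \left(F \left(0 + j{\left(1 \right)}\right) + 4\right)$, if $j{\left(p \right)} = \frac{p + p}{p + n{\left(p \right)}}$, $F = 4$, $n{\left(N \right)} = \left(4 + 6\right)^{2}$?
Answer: $- \frac{176738}{101} \approx -1749.9$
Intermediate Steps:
$n{\left(N \right)} = 100$ ($n{\left(N \right)} = 10^{2} = 100$)
$j{\left(p \right)} = \frac{2 p}{100 + p}$ ($j{\left(p \right)} = \frac{p + p}{p + 100} = \frac{2 p}{100 + p}$)
$98 - 453 \left(F \left(0 + j{\left(1 \right)}\right) + 4\right) = 98 - 453 \left(4 \left(0 + 2 \cdot 1 \frac{1}{100 + 1}\right) + 4\right) = 98 - 453 \left(4 \left(0 + 2 \cdot 1 \cdot \frac{1}{101}\right) + 4\right) = 98 - 453 \left(4 \left(0 + \frac{2}{101}\right) + 4\right) = 98 - 453 \left(4 \cdot \frac{2}{101} + 4\right) = 98 - 453 \left(\frac{8}{101} + 4\right) = 98 - \frac{186636}{101} = - \frac{176738}{101}$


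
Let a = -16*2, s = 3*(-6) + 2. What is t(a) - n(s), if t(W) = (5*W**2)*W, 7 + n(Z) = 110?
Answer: -163943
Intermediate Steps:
s = -16 (s = -18 + 2 = -16)
a = -32
n(Z) = 103 (n(Z) = -7 + 110 = 103)
t(W) = 5*W**3
t(a) - n(s) = 5*(-32)**3 - 1*103 = 5*(-32768) - 103 = -163840 - 103 = -163943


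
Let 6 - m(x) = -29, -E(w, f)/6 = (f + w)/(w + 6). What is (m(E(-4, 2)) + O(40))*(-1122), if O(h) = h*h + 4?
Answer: -1838958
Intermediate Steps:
E(w, f) = -6*(f + w)/(6 + w) (E(w, f) = -6*(f + w)/(w + 6) = -6*(f + w)/(6 + w))
m(x) = 35 (m(x) = 6 - 1*(-29) = 6 + 29 = 35)
O(h) = 4 + h² (O(h) = h² + 4 = 4 + h²)
(m(E(-4, 2)) + O(40))*(-1122) = (35 + (4 + 40²))*(-1122) = (35 + (4 + 1600))*(-1122) = (35 + 1604)*(-1122) = 1639*(-1122) = -1838958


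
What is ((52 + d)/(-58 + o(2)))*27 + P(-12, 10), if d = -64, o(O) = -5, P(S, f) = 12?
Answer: 120/7 ≈ 17.143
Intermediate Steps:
((52 + d)/(-58 + o(2)))*27 + P(-12, 10) = ((52 - 64)/(-58 - 5))*27 + 12 = -12/(-63)*27 + 12 = -12*(-1/63)*27 + 12 = (4/21)*27 + 12 = 36/7 + 12 = 120/7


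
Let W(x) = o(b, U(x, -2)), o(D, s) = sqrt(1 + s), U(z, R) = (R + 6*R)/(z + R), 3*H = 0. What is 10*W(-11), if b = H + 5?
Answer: 30*sqrt(39)/13 ≈ 14.412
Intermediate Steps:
H = 0 (H = (1/3)*0 = 0)
U(z, R) = 7*R/(R + z) (U(z, R) = (7*R)/(R + z) = 7*R/(R + z))
b = 5 (b = 0 + 5 = 5)
W(x) = sqrt(1 - 14/(-2 + x)) (W(x) = sqrt(1 + 7*(-2)/(-2 + x)) = sqrt(1 - 14/(-2 + x)))
10*W(-11) = 10*sqrt((-16 - 11)/(-2 - 11)) = 10*sqrt(-27/(-13)) = 10*sqrt(-1/13*(-27)) = 10*sqrt(27/13) = 10*(3*sqrt(39)/13) = 30*sqrt(39)/13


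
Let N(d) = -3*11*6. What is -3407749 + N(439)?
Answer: -3407947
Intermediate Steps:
N(d) = -198 (N(d) = -33*6 = -198)
-3407749 + N(439) = -3407749 - 198 = -3407947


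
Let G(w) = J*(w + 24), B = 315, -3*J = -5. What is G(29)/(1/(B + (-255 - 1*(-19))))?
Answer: 20935/3 ≈ 6978.3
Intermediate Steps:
J = 5/3 (J = -⅓*(-5) = 5/3 ≈ 1.6667)
G(w) = 40 + 5*w/3 (G(w) = 5*(w + 24)/3 = 5*(24 + w)/3 = 40 + 5*w/3)
G(29)/(1/(B + (-255 - 1*(-19)))) = (40 + (5/3)*29)/(1/(315 + (-255 - 1*(-19)))) = (40 + 145/3)/(1/(315 + (-255 + 19))) = 265/(3*(1/(315 - 236))) = 265/(3*(1/79)) = (265/3)*79 = 20935/3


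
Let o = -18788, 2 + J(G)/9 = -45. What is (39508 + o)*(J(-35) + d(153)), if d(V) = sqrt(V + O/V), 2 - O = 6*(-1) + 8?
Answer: -8764560 + 62160*sqrt(17) ≈ -8.5083e+6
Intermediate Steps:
O = 0 (O = 2 - (6*(-1) + 8) = 2 - (-6 + 8) = 2 - 1*2 = 2 - 2 = 0)
J(G) = -423 (J(G) = -18 + 9*(-45) = -18 - 405 = -423)
d(V) = sqrt(V) (d(V) = sqrt(V + 0/V) = sqrt(V + 0) = sqrt(V))
(39508 + o)*(J(-35) + d(153)) = (39508 - 18788)*(-423 + sqrt(153)) = 20720*(-423 + 3*sqrt(17)) = -8764560 + 62160*sqrt(17)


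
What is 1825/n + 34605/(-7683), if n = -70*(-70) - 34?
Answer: -51455485/12461826 ≈ -4.1291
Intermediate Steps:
n = 4866 (n = 4900 - 34 = 4866)
1825/n + 34605/(-7683) = 1825/4866 + 34605/(-7683) = 1825*(1/4866) + 34605*(-1/7683) = 1825/4866 - 11535/2561 = -51455485/12461826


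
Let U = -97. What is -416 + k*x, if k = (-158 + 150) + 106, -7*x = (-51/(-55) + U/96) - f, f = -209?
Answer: -8819807/2640 ≈ -3340.8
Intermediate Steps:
x = -157583/5280 (x = -((-51/(-55) - 97/96) - 1*(-209))/7 = -((-51*(-1/55) - 97*1/96) + 209)/7 = -((51/55 - 97/96) + 209)/7 = -(-439/5280 + 209)/7 = -1/7*1103081/5280 = -157583/5280 ≈ -29.845)
k = 98 (k = -8 + 106 = 98)
-416 + k*x = -416 + 98*(-157583/5280) = -416 - 7721567/2640 = -8819807/2640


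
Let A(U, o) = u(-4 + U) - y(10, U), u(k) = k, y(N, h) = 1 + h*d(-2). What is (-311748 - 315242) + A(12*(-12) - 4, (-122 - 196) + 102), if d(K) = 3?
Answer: -626699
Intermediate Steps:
y(N, h) = 1 + 3*h (y(N, h) = 1 + h*3 = 1 + 3*h)
A(U, o) = -5 - 2*U (A(U, o) = (-4 + U) - (1 + 3*U) = (-4 + U) + (-1 - 3*U) = -5 - 2*U)
(-311748 - 315242) + A(12*(-12) - 4, (-122 - 196) + 102) = (-311748 - 315242) + (-5 - 2*(12*(-12) - 4)) = -626990 + (-5 - 2*(-144 - 4)) = -626990 + (-5 - 2*(-148)) = -626990 + (-5 + 296) = -626990 + 291 = -626699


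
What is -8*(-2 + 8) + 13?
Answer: -35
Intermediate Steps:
-8*(-2 + 8) + 13 = -8*6 + 13 = -48 + 13 = -35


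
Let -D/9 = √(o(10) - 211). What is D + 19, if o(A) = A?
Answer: 19 - 9*I*√201 ≈ 19.0 - 127.6*I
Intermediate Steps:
D = -9*I*√201 (D = -9*√(10 - 211) = -9*I*√201 ≈ -127.6*I)
D + 19 = -9*I*√201 + 19 = 19 - 9*I*√201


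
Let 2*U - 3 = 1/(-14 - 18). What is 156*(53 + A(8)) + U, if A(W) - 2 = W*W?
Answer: 1188191/64 ≈ 18566.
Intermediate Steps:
A(W) = 2 + W**2 (A(W) = 2 + W*W = 2 + W**2)
U = 95/64 (U = 3/2 + 1/(2*(-14 - 18)) = 3/2 + (1/2)/(-32) = 3/2 + (1/2)*(-1/32) = 3/2 - 1/64 = 95/64 ≈ 1.4844)
156*(53 + A(8)) + U = 156*(53 + (2 + 8**2)) + 95/64 = 156*(53 + (2 + 64)) + 95/64 = 156*(53 + 66) + 95/64 = 156*119 + 95/64 = 18564 + 95/64 = 1188191/64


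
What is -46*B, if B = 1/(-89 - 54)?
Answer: 46/143 ≈ 0.32168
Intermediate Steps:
B = -1/143 (B = 1/(-143) = -1/143 ≈ -0.0069930)
-46*B = -46*(-1/143) = 46/143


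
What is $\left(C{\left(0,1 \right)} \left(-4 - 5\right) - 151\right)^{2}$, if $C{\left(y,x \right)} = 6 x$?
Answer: $42025$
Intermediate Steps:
$\left(C{\left(0,1 \right)} \left(-4 - 5\right) - 151\right)^{2} = \left(6 \cdot 1 \left(-4 - 5\right) - 151\right)^{2} = \left(6 \left(-9\right) - 151\right)^{2} = \left(-54 - 151\right)^{2} = \left(-205\right)^{2} = 42025$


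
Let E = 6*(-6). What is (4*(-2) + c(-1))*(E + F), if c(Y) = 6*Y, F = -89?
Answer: 1750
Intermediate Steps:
E = -36
(4*(-2) + c(-1))*(E + F) = (4*(-2) + 6*(-1))*(-36 - 89) = (-8 - 6)*(-125) = -14*(-125) = 1750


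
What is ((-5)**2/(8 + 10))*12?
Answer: 50/3 ≈ 16.667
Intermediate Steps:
((-5)**2/(8 + 10))*12 = (25/18)*12 = 50/3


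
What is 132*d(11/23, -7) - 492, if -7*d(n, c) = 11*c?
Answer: 960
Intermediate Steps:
d(n, c) = -11*c/7
132*d(11/23, -7) - 492 = 132*(-11/7*(-7)) - 492 = 132*11 - 492 = 1452 - 492 = 960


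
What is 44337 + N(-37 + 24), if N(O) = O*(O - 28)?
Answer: 44870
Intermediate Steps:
N(O) = O*(-28 + O)
44337 + N(-37 + 24) = 44337 + (-37 + 24)*(-28 + (-37 + 24)) = 44337 - 13*(-28 - 13) = 44337 - 13*(-41) = 44337 + 533 = 44870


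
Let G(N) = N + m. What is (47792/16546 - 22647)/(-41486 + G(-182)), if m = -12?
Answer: 37466947/68963728 ≈ 0.54328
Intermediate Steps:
G(N) = -12 + N (G(N) = N - 12 = -12 + N)
(47792/16546 - 22647)/(-41486 + G(-182)) = (47792/16546 - 22647)/(-41486 + (-12 - 182)) = (47792*(1/16546) - 22647)/(-41486 - 194) = (23896/8273 - 22647)/(-41680) = -187334735/8273*(-1/41680) = 37466947/68963728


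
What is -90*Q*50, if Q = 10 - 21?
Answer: 49500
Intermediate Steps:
Q = -11
-90*Q*50 = -90*(-11)*50 = 990*50 = 49500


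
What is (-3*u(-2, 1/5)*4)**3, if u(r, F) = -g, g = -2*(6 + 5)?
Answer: -18399744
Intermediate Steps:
g = -22 (g = -2*11 = -22)
u(r, F) = 22 (u(r, F) = -1*(-22) = 22)
(-3*u(-2, 1/5)*4)**3 = (-3*22*4)**3 = (-66*4)**3 = (-264)**3 = -18399744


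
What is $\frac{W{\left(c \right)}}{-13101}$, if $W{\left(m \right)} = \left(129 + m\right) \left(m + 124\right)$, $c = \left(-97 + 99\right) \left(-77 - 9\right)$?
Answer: $- \frac{688}{4367} \approx -0.15755$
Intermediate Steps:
$c = -172$ ($c = 2 \left(-86\right) = -172$)
$W{\left(m \right)} = \left(124 + m\right) \left(129 + m\right)$ ($W{\left(m \right)} = \left(129 + m\right) \left(124 + m\right) = \left(124 + m\right) \left(129 + m\right)$)
$\frac{W{\left(c \right)}}{-13101} = \frac{15996 + \left(-172\right)^{2} + 253 \left(-172\right)}{-13101} = \left(15996 + 29584 - 43516\right) \left(- \frac{1}{13101}\right) = 2064 \left(- \frac{1}{13101}\right) = - \frac{688}{4367}$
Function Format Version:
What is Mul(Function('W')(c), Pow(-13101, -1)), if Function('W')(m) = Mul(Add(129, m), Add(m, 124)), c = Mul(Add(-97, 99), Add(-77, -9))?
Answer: Rational(-688, 4367) ≈ -0.15755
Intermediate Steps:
c = -172 (c = Mul(2, -86) = -172)
Function('W')(m) = Mul(Add(124, m), Add(129, m)) (Function('W')(m) = Mul(Add(129, m), Add(124, m)) = Mul(Add(124, m), Add(129, m)))
Mul(Function('W')(c), Pow(-13101, -1)) = Mul(Add(15996, Pow(-172, 2), Mul(253, -172)), Pow(-13101, -1)) = Mul(Add(15996, 29584, -43516), Rational(-1, 13101)) = Mul(2064, Rational(-1, 13101)) = Rational(-688, 4367)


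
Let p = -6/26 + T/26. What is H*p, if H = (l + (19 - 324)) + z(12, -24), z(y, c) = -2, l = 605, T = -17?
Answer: -3427/13 ≈ -263.62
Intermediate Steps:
p = -23/26 (p = -6/26 - 17/26 = -6*1/26 - 17*1/26 = -3/13 - 17/26 = -23/26 ≈ -0.88461)
H = 298 (H = (605 + (19 - 324)) - 2 = (605 - 305) - 2 = 300 - 2 = 298)
H*p = 298*(-23/26) = -3427/13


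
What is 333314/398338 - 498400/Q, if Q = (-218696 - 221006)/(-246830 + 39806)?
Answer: -10275167913847093/43787503819 ≈ -2.3466e+5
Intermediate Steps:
Q = 219851/103512 (Q = -439702/(-207024) = -439702*(-1/207024) = 219851/103512 ≈ 2.1239)
333314/398338 - 498400/Q = 333314/398338 - 498400/219851/103512 = 333314*(1/398338) - 498400*103512/219851 = 166657/199169 - 51590380800/219851 = -10275167913847093/43787503819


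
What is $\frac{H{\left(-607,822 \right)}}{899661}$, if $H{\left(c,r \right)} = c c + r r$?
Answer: $\frac{1044133}{899661} \approx 1.1606$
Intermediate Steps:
$H{\left(c,r \right)} = c^{2} + r^{2}$
$\frac{H{\left(-607,822 \right)}}{899661} = \frac{\left(-607\right)^{2} + 822^{2}}{899661} = \left(368449 + 675684\right) \frac{1}{899661} = 1044133 \cdot \frac{1}{899661} = \frac{1044133}{899661}$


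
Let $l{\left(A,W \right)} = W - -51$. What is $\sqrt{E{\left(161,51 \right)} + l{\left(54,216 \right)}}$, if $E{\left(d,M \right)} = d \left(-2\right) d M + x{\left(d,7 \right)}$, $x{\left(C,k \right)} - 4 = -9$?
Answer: $4 i \sqrt{165230} \approx 1625.9 i$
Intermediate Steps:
$x{\left(C,k \right)} = -5$ ($x{\left(C,k \right)} = 4 - 9 = -5$)
$E{\left(d,M \right)} = -5 - 2 M d^{2}$ ($E{\left(d,M \right)} = d \left(-2\right) d M - 5 = - 2 d d M - 5 = - 2 d^{2} M - 5 = - 2 M d^{2} - 5 = -5 - 2 M d^{2}$)
$l{\left(A,W \right)} = 51 + W$ ($l{\left(A,W \right)} = W + 51 = 51 + W$)
$\sqrt{E{\left(161,51 \right)} + l{\left(54,216 \right)}} = \sqrt{\left(-5 - 102 \cdot 161^{2}\right) + \left(51 + 216\right)} = \sqrt{\left(-5 - 102 \cdot 25921\right) + 267} = \sqrt{\left(-5 - 2643942\right) + 267} = \sqrt{-2643947 + 267} = \sqrt{-2643680} = 4 i \sqrt{165230}$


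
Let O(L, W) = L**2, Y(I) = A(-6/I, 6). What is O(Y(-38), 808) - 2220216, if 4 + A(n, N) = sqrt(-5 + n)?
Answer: -42183892/19 - 16*I*sqrt(437)/19 ≈ -2.2202e+6 - 17.604*I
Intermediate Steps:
A(n, N) = -4 + sqrt(-5 + n)
Y(I) = -4 + sqrt(-5 - 6/I)
O(Y(-38), 808) - 2220216 = (-4 + sqrt(-5 - 6/(-38)))**2 - 2220216 = (-4 + sqrt(-5 - 6*(-1/38)))**2 - 2220216 = (-4 + sqrt(-5 + 3/19))**2 - 2220216 = (-4 + sqrt(-92/19))**2 - 2220216 = (-4 + 2*I*sqrt(437)/19)**2 - 2220216 = -2220216 + (-4 + 2*I*sqrt(437)/19)**2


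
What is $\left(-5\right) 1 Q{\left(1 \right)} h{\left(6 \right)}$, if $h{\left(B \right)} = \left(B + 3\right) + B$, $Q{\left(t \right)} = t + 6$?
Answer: $-525$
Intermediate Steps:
$Q{\left(t \right)} = 6 + t$
$h{\left(B \right)} = 3 + 2 B$ ($h{\left(B \right)} = \left(3 + B\right) + B = 3 + 2 B$)
$\left(-5\right) 1 Q{\left(1 \right)} h{\left(6 \right)} = \left(-5\right) 1 \left(6 + 1\right) \left(3 + 2 \cdot 6\right) = \left(-5\right) 7 \left(3 + 12\right) = \left(-35\right) 15 = -525$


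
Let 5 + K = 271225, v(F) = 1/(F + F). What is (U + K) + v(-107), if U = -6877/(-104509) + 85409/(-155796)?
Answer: 472514026181476955/1742183005548 ≈ 2.7122e+5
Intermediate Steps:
v(F) = 1/(2*F)
U = -7854600089/16282084164 (U = -6877*(-1/104509) + 85409*(-1/155796) = 6877/104509 - 85409/155796 = -7854600089/16282084164 ≈ -0.48241)
K = 271220 (K = -5 + 271225 = 271220)
(U + K) + v(-107) = (-7854600089/16282084164 + 271220) + (½)/(-107) = 4416019012359991/16282084164 + (½)*(-1/107) = 4416019012359991/16282084164 - 1/214 = 472514026181476955/1742183005548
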